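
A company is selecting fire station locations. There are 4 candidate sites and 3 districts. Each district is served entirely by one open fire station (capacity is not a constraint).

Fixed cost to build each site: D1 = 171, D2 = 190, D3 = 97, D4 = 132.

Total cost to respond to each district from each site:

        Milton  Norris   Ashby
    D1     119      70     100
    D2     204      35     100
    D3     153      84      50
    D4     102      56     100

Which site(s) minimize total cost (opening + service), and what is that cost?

For any fixed open set, each district goes to its cheapest open site; total = fixed + service.
{D3}: Milton→D3 153, Norris→D3 84, Ashby→D3 50. Service 287; fixed 97; total 384.
{D4}: Milton→D4 102, Norris→D4 56, Ashby→D4 100. Service 258; fixed 132; total 390.
{D3, D4}: Milton→D4 102, Norris→D4 56, Ashby→D3 50. Service 208; fixed 229; total 437.
{D1, D2, D3, D4}: service 187 + fixed 590 = 777
No other subset beats 384.

Open D3 only; minimum total cost 384.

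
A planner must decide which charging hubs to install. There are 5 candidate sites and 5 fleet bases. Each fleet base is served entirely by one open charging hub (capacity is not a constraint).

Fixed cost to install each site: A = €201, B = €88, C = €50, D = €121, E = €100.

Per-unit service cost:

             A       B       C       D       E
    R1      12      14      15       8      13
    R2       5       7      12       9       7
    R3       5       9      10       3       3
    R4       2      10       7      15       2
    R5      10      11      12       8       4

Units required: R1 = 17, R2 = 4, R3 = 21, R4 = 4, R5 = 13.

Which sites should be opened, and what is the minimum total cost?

Open E only; minimum total cost 472.

For any fixed open set, each fleet base goes to its cheapest open site; total = fixed + service.
{E}: R1→E 13·17=221, R2→E 7·4=28, R3→E 3·21=63, R4→E 2·4=8, R5→E 4·13=52. Service 372; fixed 100; total 472.
{D, E}: service 287 + fixed 221 = 508
{D}: R1→D 8·17=136, R2→D 9·4=36, R3→D 3·21=63, R4→D 15·4=60, R5→D 8·13=104. Service 399; fixed 121; total 520.
{A, B, C, D, E}: service 279 + fixed 560 = 839
No other subset beats 472.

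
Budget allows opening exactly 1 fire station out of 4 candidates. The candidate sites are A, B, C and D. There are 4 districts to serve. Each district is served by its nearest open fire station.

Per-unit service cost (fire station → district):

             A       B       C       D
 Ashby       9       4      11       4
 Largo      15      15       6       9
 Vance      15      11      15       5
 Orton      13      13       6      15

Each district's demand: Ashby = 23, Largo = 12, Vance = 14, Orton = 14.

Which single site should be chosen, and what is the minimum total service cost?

Choose D only; total service cost 480.

With exactly 1 open, each district uses its cheapest among the chosen.
{D}: Ashby→D 4·23=92, Largo→D 9·12=108, Vance→D 5·14=70, Orton→D 15·14=210. Service cost 480.
{B}: service cost 608
{C}: service cost 619
Among all 4 size-1 choices, {D} is lowest.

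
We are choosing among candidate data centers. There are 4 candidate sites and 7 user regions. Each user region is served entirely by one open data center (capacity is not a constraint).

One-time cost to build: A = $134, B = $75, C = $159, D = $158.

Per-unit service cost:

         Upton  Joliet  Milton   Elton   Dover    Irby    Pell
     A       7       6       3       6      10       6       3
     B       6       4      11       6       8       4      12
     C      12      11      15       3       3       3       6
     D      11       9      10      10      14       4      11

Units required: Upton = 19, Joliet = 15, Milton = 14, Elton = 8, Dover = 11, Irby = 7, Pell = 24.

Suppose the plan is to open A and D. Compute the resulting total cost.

Each user region is assigned to its cheapest site among the open ones.
{A, D}: Upton→A 7·19=133, Joliet→A 6·15=90, Milton→A 3·14=42, Elton→A 6·8=48, Dover→A 10·11=110, Irby→D 4·7=28, Pell→A 3·24=72. Service 523; fixed 292; total 815.

Total cost: 815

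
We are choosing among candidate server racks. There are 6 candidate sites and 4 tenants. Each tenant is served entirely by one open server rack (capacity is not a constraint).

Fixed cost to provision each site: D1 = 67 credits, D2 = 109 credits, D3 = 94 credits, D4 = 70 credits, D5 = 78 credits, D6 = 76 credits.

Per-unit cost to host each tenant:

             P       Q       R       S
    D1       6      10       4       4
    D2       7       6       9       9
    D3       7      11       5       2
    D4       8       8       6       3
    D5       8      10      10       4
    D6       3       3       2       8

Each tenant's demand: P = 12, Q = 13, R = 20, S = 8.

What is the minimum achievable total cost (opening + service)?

For any fixed open set, each tenant goes to its cheapest open site; total = fixed + service.
{D6}: P→D6 3·12=36, Q→D6 3·13=39, R→D6 2·20=40, S→D6 8·8=64. Service 179; fixed 76; total 255.
{D4, D6}: P→D6 3·12=36, Q→D6 3·13=39, R→D6 2·20=40, S→D4 3·8=24. Service 139; fixed 146; total 285.
{D1, D6}: service 147 + fixed 143 = 290
{D1, D2, D3, D4, D5, D6}: P→D6 3·12=36, Q→D6 3·13=39, R→D6 2·20=40, S→D3 2·8=16. Service 131; fixed 494; total 625.
No other subset beats 255.

Minimum total cost: 255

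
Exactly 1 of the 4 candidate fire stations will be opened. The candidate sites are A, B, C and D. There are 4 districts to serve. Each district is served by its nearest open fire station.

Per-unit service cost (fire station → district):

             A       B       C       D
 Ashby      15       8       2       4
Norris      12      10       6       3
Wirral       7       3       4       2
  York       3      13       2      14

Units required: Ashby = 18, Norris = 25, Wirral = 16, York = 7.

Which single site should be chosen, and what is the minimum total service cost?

With exactly 1 open, each district uses its cheapest among the chosen.
{C}: Ashby→C 2·18=36, Norris→C 6·25=150, Wirral→C 4·16=64, York→C 2·7=14. Service cost 264.
{D}: service cost 277
{B}: service cost 533
Among all 4 size-1 choices, {C} is lowest.

Choose C only; total service cost 264.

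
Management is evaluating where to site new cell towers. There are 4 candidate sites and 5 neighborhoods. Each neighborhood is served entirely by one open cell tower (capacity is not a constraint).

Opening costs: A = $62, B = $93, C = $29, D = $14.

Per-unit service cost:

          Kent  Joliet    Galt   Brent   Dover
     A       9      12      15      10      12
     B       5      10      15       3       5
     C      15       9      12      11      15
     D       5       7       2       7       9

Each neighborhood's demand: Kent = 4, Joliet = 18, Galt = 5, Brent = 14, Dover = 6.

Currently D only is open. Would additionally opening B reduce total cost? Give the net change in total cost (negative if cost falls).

Current service cost with {D}: 308.
Adding B: each neighborhood re-picks its cheapest; new service cost 228, saving 80.
Extra fixed cost: 93. Net change = 93 − 80 = 13.
(Totals: 322 → 335.)

No — net change +13 (cost rises by 13).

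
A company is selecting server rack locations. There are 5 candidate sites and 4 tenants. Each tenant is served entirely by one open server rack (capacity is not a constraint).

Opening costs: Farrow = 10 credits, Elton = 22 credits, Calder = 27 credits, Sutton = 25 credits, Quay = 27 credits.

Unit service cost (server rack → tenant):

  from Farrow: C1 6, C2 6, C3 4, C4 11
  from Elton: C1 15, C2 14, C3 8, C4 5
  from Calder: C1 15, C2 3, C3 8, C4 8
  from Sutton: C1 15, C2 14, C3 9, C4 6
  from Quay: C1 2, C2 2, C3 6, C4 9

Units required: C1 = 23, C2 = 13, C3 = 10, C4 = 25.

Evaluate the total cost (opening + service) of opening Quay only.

Each tenant is assigned to its cheapest site among the open ones.
{Quay}: C1→Quay 2·23=46, C2→Quay 2·13=26, C3→Quay 6·10=60, C4→Quay 9·25=225. Service 357; fixed 27; total 384.

Total cost: 384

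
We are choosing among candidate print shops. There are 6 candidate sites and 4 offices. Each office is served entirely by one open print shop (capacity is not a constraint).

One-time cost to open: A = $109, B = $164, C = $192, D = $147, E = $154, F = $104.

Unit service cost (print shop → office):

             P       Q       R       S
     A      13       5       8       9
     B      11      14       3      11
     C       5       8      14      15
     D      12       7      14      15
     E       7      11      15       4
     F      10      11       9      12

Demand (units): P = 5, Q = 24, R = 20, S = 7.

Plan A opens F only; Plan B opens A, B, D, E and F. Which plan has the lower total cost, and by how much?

Plan A is cheaper by 239.

Plan A: {F}: P→F 10·5=50, Q→F 11·24=264, R→F 9·20=180, S→F 12·7=84. Service 578; fixed 104; total 682.
Plan B: {A, B, D, E, F}: P→E 7·5=35, Q→A 5·24=120, R→B 3·20=60, S→E 4·7=28. Service 243; fixed 678; total 921.
Difference: |682 − 921| = 239.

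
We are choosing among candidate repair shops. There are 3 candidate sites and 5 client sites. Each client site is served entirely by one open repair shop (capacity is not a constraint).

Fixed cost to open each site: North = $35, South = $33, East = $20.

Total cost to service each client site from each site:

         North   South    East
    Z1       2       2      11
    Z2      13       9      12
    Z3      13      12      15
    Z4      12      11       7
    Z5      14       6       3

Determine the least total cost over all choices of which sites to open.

For any fixed open set, each client site goes to its cheapest open site; total = fixed + service.
{East}: Z1→East 11, Z2→East 12, Z3→East 15, Z4→East 7, Z5→East 3. Service 48; fixed 20; total 68.
{South}: Z1→South 2, Z2→South 9, Z3→South 12, Z4→South 11, Z5→South 6. Service 40; fixed 33; total 73.
{South, East}: service 33 + fixed 53 = 86
{North, South, East}: Z1→North 2, Z2→South 9, Z3→South 12, Z4→East 7, Z5→East 3. Service 33; fixed 88; total 121.
No other subset beats 68.

Minimum total cost: 68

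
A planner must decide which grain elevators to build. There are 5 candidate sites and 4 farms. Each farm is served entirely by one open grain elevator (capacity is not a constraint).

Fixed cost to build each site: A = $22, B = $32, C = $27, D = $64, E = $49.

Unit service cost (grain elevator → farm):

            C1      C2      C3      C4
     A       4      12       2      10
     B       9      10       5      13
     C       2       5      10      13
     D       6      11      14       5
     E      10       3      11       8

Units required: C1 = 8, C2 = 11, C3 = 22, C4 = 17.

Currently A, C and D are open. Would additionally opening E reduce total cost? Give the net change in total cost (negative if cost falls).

No — net change +27 (cost rises by 27).

Current service cost with {A, C, D}: 200.
Adding E: each farm re-picks its cheapest; new service cost 178, saving 22.
Extra fixed cost: 49. Net change = 49 − 22 = 27.
(Totals: 313 → 340.)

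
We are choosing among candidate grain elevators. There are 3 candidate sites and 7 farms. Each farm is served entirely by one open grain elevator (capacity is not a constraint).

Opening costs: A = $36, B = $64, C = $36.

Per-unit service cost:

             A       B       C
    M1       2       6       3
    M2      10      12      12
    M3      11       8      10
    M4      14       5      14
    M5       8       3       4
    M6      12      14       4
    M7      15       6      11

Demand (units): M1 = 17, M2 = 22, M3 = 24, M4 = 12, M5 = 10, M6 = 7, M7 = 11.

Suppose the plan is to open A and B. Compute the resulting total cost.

Each farm is assigned to its cheapest site among the open ones.
{A, B}: M1→A 2·17=34, M2→A 10·22=220, M3→B 8·24=192, M4→B 5·12=60, M5→B 3·10=30, M6→A 12·7=84, M7→B 6·11=66. Service 686; fixed 100; total 786.

Total cost: 786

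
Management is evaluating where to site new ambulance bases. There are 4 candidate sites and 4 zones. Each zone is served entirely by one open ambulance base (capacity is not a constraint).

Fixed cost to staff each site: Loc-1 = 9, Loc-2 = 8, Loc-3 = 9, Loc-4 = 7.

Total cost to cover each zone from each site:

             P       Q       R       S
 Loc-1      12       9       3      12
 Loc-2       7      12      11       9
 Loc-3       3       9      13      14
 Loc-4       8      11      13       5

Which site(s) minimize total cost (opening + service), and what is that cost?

Open Loc-1 and Loc-4; minimum total cost 41.

For any fixed open set, each zone goes to its cheapest open site; total = fixed + service.
{Loc-1, Loc-4}: P→Loc-4 8, Q→Loc-1 9, R→Loc-1 3, S→Loc-4 5. Service 25; fixed 16; total 41.
{Loc-4}: P→Loc-4 8, Q→Loc-4 11, R→Loc-4 13, S→Loc-4 5. Service 37; fixed 7; total 44.
{Loc-1}: service 36 + fixed 9 = 45
{Loc-1, Loc-2, Loc-3, Loc-4}: P→Loc-3 3, Q→Loc-1 9, R→Loc-1 3, S→Loc-4 5. Service 20; fixed 33; total 53.
No other subset beats 41.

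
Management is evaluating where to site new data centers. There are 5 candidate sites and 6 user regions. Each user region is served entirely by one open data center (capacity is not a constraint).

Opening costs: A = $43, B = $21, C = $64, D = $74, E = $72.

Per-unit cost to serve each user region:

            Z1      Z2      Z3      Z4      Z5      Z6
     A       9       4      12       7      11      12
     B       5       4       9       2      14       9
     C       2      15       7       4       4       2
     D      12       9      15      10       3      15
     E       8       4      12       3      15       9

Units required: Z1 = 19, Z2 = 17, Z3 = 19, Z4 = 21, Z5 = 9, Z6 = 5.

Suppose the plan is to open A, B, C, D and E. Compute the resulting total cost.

Each user region is assigned to its cheapest site among the open ones.
{A, B, C, D, E}: Z1→C 2·19=38, Z2→A 4·17=68, Z3→C 7·19=133, Z4→B 2·21=42, Z5→D 3·9=27, Z6→C 2·5=10. Service 318; fixed 274; total 592.

Total cost: 592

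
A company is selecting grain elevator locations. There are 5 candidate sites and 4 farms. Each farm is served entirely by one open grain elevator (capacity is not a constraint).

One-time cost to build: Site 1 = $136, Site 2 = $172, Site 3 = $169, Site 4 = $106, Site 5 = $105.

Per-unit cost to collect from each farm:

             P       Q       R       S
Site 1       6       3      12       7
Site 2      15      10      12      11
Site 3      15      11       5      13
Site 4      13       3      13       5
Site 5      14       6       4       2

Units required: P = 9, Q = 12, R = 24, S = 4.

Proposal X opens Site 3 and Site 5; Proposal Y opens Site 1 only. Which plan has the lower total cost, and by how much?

Proposal X: {Site 3, Site 5}: P→Site 5 14·9=126, Q→Site 5 6·12=72, R→Site 5 4·24=96, S→Site 5 2·4=8. Service 302; fixed 274; total 576.
Proposal Y: {Site 1}: P→Site 1 6·9=54, Q→Site 1 3·12=36, R→Site 1 12·24=288, S→Site 1 7·4=28. Service 406; fixed 136; total 542.
Difference: |576 − 542| = 34.

Proposal Y is cheaper by 34.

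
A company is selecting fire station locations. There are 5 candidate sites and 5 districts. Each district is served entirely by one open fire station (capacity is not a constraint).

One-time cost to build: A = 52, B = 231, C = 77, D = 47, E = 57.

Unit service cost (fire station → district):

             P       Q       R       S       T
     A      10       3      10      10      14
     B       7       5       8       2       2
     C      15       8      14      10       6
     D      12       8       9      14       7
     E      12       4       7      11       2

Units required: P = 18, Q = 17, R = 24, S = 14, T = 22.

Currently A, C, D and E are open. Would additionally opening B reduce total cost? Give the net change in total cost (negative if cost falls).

No — net change +65 (cost rises by 65).

Current service cost with {A, C, D, E}: 583.
Adding B: each district re-picks its cheapest; new service cost 417, saving 166.
Extra fixed cost: 231. Net change = 231 − 166 = 65.
(Totals: 816 → 881.)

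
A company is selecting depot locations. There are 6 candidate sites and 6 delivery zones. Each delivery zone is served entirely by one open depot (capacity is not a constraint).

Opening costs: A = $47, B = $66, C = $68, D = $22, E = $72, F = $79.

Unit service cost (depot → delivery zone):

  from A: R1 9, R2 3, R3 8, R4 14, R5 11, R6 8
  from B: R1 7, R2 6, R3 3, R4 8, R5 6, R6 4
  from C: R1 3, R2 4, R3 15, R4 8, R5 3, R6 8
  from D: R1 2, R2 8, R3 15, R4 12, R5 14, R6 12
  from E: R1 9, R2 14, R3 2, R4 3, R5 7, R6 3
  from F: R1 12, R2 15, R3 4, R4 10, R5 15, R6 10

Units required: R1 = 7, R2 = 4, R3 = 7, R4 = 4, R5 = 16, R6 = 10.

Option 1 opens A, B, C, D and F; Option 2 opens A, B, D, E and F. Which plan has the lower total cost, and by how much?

Option 1 is cheaper by 15.

Option 1: {A, B, C, D, F}: R1→D 2·7=14, R2→A 3·4=12, R3→B 3·7=21, R4→B 8·4=32, R5→C 3·16=48, R6→B 4·10=40. Service 167; fixed 282; total 449.
Option 2: {A, B, D, E, F}: R1→D 2·7=14, R2→A 3·4=12, R3→E 2·7=14, R4→E 3·4=12, R5→B 6·16=96, R6→E 3·10=30. Service 178; fixed 286; total 464.
Difference: |449 − 464| = 15.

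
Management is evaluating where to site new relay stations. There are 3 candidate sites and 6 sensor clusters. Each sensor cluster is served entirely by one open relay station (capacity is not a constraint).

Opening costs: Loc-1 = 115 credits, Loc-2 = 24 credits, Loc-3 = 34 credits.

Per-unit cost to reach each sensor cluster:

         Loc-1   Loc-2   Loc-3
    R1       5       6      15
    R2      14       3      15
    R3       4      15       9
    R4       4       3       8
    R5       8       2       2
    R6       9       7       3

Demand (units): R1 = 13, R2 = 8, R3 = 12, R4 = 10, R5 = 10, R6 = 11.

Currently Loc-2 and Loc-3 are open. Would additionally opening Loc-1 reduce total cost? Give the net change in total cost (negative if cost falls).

No — net change +42 (cost rises by 42).

Current service cost with {Loc-2, Loc-3}: 293.
Adding Loc-1: each sensor cluster re-picks its cheapest; new service cost 220, saving 73.
Extra fixed cost: 115. Net change = 115 − 73 = 42.
(Totals: 351 → 393.)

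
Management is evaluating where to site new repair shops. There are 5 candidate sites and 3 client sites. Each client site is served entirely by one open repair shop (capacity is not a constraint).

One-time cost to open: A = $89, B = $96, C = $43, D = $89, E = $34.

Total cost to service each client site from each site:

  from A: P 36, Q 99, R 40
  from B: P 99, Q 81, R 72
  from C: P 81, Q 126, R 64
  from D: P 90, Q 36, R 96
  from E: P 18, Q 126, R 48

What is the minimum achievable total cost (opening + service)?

Minimum total cost: 225

For any fixed open set, each client site goes to its cheapest open site; total = fixed + service.
{D, E}: P→E 18, Q→D 36, R→E 48. Service 102; fixed 123; total 225.
{E}: P→E 18, Q→E 126, R→E 48. Service 192; fixed 34; total 226.
{A}: P→A 36, Q→A 99, R→A 40. Service 175; fixed 89; total 264.
{A, B, C, D, E}: P→E 18, Q→D 36, R→A 40. Service 94; fixed 351; total 445.
No other subset beats 225.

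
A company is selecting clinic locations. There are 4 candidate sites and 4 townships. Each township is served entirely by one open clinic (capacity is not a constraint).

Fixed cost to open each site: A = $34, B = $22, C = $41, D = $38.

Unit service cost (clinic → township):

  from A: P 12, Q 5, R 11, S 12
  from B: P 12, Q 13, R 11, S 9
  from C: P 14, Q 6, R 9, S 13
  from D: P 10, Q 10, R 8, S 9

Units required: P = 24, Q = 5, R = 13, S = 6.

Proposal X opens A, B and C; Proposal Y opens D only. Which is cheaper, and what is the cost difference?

Proposal Y is cheaper by 95.

Proposal X: {A, B, C}: P→A 12·24=288, Q→A 5·5=25, R→C 9·13=117, S→B 9·6=54. Service 484; fixed 97; total 581.
Proposal Y: {D}: P→D 10·24=240, Q→D 10·5=50, R→D 8·13=104, S→D 9·6=54. Service 448; fixed 38; total 486.
Difference: |581 − 486| = 95.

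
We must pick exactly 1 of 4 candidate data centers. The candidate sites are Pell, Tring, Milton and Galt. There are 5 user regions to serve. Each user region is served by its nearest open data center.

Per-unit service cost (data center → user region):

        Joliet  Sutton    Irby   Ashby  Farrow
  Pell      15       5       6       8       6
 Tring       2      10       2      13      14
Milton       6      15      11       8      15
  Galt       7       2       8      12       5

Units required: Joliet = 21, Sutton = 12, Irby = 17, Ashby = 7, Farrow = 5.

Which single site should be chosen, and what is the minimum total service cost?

Choose Tring only; total service cost 357.

With exactly 1 open, each user region uses its cheapest among the chosen.
{Tring}: Joliet→Tring 2·21=42, Sutton→Tring 10·12=120, Irby→Tring 2·17=34, Ashby→Tring 13·7=91, Farrow→Tring 14·5=70. Service cost 357.
{Galt}: service cost 416
{Pell}: service cost 563
Among all 4 size-1 choices, {Tring} is lowest.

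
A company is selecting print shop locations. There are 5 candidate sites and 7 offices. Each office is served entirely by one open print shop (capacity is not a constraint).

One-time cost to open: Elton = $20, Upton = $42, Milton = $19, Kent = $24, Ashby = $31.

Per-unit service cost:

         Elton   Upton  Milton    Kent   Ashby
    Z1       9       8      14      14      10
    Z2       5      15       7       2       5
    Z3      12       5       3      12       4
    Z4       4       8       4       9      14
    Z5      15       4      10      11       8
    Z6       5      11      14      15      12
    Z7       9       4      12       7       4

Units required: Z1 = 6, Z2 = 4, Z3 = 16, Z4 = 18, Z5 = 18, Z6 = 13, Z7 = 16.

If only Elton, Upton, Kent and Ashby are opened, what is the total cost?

Each office is assigned to its cheapest site among the open ones.
{Elton, Upton, Kent, Ashby}: Z1→Upton 8·6=48, Z2→Kent 2·4=8, Z3→Ashby 4·16=64, Z4→Elton 4·18=72, Z5→Upton 4·18=72, Z6→Elton 5·13=65, Z7→Upton 4·16=64. Service 393; fixed 117; total 510.

Total cost: 510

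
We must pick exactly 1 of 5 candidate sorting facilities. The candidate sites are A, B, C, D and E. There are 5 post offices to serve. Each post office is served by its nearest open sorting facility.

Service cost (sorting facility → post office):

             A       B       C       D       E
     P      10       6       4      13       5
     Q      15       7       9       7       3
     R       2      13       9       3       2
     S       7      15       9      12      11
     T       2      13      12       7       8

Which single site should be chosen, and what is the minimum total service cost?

Choose E only; total service cost 29.

With exactly 1 open, each post office uses its cheapest among the chosen.
{E}: P→E 5, Q→E 3, R→E 2, S→E 11, T→E 8. Service cost 29.
{A}: service cost 36
{D}: service cost 42
Among all 5 size-1 choices, {E} is lowest.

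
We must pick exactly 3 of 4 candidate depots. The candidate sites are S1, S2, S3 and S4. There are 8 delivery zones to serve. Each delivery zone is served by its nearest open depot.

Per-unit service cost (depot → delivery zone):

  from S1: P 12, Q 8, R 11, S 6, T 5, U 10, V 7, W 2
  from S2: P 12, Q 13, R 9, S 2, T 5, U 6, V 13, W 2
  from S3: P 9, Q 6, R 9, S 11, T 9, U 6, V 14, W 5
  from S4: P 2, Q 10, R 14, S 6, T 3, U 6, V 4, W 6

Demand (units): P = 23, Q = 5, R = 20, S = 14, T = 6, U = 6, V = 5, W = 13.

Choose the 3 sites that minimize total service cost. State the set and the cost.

Choose S2, S3 and S4; total service cost 384.

With exactly 3 open, each delivery zone uses its cheapest among the chosen.
{S2, S3, S4}: P→S4 2·23=46, Q→S3 6·5=30, R→S2 9·20=180, S→S2 2·14=28, T→S4 3·6=18, U→S2 6·6=36, V→S4 4·5=20, W→S2 2·13=26. Service cost 384.
{S1, S2, S4}: service cost 394
{S1, S3, S4}: service cost 440
Among all 4 size-3 choices, {S2, S3, S4} is lowest.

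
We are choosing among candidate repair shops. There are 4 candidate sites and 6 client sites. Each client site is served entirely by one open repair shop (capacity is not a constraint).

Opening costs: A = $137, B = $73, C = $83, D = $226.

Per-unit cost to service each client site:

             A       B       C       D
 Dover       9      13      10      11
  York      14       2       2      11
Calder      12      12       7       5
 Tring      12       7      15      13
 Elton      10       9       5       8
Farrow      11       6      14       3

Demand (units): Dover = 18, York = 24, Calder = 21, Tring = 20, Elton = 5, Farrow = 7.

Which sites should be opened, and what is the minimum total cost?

For any fixed open set, each client site goes to its cheapest open site; total = fixed + service.
{B, C}: Dover→C 10·18=180, York→B 2·24=48, Calder→C 7·21=147, Tring→B 7·20=140, Elton→C 5·5=25, Farrow→B 6·7=42. Service 582; fixed 156; total 738.
{B}: Dover→B 13·18=234, York→B 2·24=48, Calder→B 12·21=252, Tring→B 7·20=140, Elton→B 9·5=45, Farrow→B 6·7=42. Service 761; fixed 73; total 834.
{B, D}: Dover→D 11·18=198, York→B 2·24=48, Calder→D 5·21=105, Tring→B 7·20=140, Elton→D 8·5=40, Farrow→D 3·7=21. Service 552; fixed 299; total 851.
{A, B, C, D}: service 501 + fixed 519 = 1020
(All 15 nonempty subsets were checked; B and C is lowest.)

Open B and C; minimum total cost 738.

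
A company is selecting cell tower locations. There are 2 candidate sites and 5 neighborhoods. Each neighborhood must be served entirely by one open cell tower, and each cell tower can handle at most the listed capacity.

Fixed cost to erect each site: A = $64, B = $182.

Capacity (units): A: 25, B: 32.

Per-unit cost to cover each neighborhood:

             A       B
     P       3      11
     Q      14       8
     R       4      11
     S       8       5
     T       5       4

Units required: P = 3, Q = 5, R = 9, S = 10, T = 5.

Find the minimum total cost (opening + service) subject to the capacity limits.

Open {A, B}: P→A 3·3=9, Q→B 8·5=40, R→A 4·9=36, S→B 5·10=50, T→B 4·5=20.
Loads: A carries 12/25, B carries 20/32. Service 155; fixed 246; total 401.
Next best feasible plan costs 406.

Minimum total cost: 401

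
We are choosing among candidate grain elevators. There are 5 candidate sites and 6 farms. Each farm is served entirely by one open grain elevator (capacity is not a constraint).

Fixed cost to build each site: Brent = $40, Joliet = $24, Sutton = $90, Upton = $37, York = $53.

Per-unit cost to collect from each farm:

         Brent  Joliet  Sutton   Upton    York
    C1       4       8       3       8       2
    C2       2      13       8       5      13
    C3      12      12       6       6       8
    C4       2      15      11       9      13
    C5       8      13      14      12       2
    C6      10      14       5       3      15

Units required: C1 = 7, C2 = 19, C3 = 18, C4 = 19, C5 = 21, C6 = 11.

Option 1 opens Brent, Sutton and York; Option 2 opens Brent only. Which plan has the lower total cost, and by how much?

Option 1 is cheaper by 160.

Option 1: {Brent, Sutton, York}: C1→York 2·7=14, C2→Brent 2·19=38, C3→Sutton 6·18=108, C4→Brent 2·19=38, C5→York 2·21=42, C6→Sutton 5·11=55. Service 295; fixed 183; total 478.
Option 2: {Brent}: C1→Brent 4·7=28, C2→Brent 2·19=38, C3→Brent 12·18=216, C4→Brent 2·19=38, C5→Brent 8·21=168, C6→Brent 10·11=110. Service 598; fixed 40; total 638.
Difference: |478 − 638| = 160.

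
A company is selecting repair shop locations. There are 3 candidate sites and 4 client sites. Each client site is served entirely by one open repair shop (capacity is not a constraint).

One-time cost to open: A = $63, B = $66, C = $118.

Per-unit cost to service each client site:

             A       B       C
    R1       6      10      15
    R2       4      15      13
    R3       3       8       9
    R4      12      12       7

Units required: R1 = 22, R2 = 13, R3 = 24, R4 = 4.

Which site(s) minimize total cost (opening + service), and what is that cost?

Open A only; minimum total cost 367.

For any fixed open set, each client site goes to its cheapest open site; total = fixed + service.
{A}: R1→A 6·22=132, R2→A 4·13=52, R3→A 3·24=72, R4→A 12·4=48. Service 304; fixed 63; total 367.
{A, B}: service 304 + fixed 129 = 433
{A, C}: R1→A 6·22=132, R2→A 4·13=52, R3→A 3·24=72, R4→C 7·4=28. Service 284; fixed 181; total 465.
{A, B, C}: R1→A 6·22=132, R2→A 4·13=52, R3→A 3·24=72, R4→C 7·4=28. Service 284; fixed 247; total 531.
No other subset beats 367.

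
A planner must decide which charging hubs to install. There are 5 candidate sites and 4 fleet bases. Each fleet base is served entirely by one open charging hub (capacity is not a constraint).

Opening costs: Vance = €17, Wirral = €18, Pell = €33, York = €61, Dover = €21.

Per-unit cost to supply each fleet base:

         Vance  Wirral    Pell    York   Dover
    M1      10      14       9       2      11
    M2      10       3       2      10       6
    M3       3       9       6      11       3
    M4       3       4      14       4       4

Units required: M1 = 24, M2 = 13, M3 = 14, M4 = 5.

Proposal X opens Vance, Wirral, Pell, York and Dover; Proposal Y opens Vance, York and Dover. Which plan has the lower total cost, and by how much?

Proposal X is cheaper by 1.

Proposal X: {Vance, Wirral, Pell, York, Dover}: M1→York 2·24=48, M2→Pell 2·13=26, M3→Vance 3·14=42, M4→Vance 3·5=15. Service 131; fixed 150; total 281.
Proposal Y: {Vance, York, Dover}: M1→York 2·24=48, M2→Dover 6·13=78, M3→Vance 3·14=42, M4→Vance 3·5=15. Service 183; fixed 99; total 282.
Difference: |281 − 282| = 1.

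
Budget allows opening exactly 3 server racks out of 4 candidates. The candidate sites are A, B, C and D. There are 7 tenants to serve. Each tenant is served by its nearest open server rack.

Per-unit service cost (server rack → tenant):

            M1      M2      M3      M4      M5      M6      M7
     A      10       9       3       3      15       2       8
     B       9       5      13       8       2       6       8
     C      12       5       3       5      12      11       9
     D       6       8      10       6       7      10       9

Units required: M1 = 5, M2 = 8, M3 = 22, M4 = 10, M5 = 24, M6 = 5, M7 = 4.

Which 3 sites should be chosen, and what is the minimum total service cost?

With exactly 3 open, each tenant uses its cheapest among the chosen.
{A, B, D}: M1→D 6·5=30, M2→B 5·8=40, M3→A 3·22=66, M4→A 3·10=30, M5→B 2·24=48, M6→A 2·5=10, M7→A 8·4=32. Service cost 256.
{A, B, C}: service cost 271
{B, C, D}: service cost 296
Among all 4 size-3 choices, {A, B, D} is lowest.

Choose A, B and D; total service cost 256.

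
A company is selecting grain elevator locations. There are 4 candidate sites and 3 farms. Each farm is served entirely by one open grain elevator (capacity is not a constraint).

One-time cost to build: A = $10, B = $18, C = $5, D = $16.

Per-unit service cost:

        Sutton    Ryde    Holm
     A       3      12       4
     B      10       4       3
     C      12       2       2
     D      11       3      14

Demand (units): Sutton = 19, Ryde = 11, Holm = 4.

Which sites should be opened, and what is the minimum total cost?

For any fixed open set, each farm goes to its cheapest open site; total = fixed + service.
{A, C}: Sutton→A 3·19=57, Ryde→C 2·11=22, Holm→C 2·4=8. Service 87; fixed 15; total 102.
{A, C, D}: Sutton→A 3·19=57, Ryde→C 2·11=22, Holm→C 2·4=8. Service 87; fixed 31; total 118.
{A, B, C}: Sutton→A 3·19=57, Ryde→C 2·11=22, Holm→C 2·4=8. Service 87; fixed 33; total 120.
{A, B, C, D}: service 87 + fixed 49 = 136
No other subset beats 102.

Open A and C; minimum total cost 102.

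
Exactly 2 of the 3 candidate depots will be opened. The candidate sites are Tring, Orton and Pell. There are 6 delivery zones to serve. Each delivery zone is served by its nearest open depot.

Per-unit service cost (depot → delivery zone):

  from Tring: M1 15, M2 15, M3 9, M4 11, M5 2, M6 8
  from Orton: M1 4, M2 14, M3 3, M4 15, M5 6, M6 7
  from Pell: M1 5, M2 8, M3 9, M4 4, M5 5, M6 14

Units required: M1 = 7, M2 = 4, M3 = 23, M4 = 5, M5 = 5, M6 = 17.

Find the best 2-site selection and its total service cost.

Choose Orton and Pell; total service cost 293.

With exactly 2 open, each delivery zone uses its cheapest among the chosen.
{Orton, Pell}: M1→Orton 4·7=28, M2→Pell 8·4=32, M3→Orton 3·23=69, M4→Pell 4·5=20, M5→Pell 5·5=25, M6→Orton 7·17=119. Service cost 293.
{Tring, Orton}: service cost 337
{Tring, Pell}: service cost 440
Among all 3 size-2 choices, {Orton, Pell} is lowest.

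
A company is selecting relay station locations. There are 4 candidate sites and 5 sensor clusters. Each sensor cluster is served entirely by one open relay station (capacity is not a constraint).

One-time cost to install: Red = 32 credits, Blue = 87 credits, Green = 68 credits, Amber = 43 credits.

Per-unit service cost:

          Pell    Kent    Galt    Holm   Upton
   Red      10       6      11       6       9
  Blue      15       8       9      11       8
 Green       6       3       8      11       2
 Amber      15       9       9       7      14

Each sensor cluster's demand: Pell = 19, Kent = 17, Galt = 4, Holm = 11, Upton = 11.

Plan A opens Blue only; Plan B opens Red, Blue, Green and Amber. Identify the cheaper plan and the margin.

Plan A: {Blue}: Pell→Blue 15·19=285, Kent→Blue 8·17=136, Galt→Blue 9·4=36, Holm→Blue 11·11=121, Upton→Blue 8·11=88. Service 666; fixed 87; total 753.
Plan B: {Red, Blue, Green, Amber}: Pell→Green 6·19=114, Kent→Green 3·17=51, Galt→Green 8·4=32, Holm→Red 6·11=66, Upton→Green 2·11=22. Service 285; fixed 230; total 515.
Difference: |753 − 515| = 238.

Plan B is cheaper by 238.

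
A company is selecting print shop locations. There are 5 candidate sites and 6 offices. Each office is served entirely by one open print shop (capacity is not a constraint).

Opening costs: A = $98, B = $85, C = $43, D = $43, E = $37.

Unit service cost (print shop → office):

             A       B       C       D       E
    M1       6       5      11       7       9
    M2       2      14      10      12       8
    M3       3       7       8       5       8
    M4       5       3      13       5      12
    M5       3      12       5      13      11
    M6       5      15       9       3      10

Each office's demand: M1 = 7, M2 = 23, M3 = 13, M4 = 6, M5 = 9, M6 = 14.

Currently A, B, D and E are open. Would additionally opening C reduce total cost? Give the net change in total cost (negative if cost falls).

Current service cost with {A, B, D, E}: 207.
Adding C: each office re-picks its cheapest; new service cost 207, saving 0.
Extra fixed cost: 43. Net change = 43 − 0 = 43.
(Totals: 470 → 513.)

No — net change +43 (cost rises by 43).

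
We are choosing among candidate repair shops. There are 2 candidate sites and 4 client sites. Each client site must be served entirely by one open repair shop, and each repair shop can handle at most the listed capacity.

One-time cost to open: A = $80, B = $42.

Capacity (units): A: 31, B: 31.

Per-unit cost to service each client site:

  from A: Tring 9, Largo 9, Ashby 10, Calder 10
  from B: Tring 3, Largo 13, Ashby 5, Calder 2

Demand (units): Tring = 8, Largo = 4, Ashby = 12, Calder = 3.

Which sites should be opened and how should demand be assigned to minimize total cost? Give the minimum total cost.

Minimum total cost: 184

Open {B}: Tring→B 3·8=24, Largo→B 13·4=52, Ashby→B 5·12=60, Calder→B 2·3=6.
Loads: B carries 27/31. Service 142; fixed 42; total 184.
Next best feasible plan costs 248.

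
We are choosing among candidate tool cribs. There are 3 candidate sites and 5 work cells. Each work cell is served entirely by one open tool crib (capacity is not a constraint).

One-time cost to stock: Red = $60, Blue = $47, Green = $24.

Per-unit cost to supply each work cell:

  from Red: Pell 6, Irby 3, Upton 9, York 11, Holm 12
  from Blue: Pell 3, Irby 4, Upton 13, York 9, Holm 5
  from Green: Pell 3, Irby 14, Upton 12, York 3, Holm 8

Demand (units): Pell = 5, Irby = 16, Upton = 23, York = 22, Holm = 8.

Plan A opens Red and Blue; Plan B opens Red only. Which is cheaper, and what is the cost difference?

Plan A is cheaper by 68.

Plan A: {Red, Blue}: Pell→Blue 3·5=15, Irby→Red 3·16=48, Upton→Red 9·23=207, York→Blue 9·22=198, Holm→Blue 5·8=40. Service 508; fixed 107; total 615.
Plan B: {Red}: Pell→Red 6·5=30, Irby→Red 3·16=48, Upton→Red 9·23=207, York→Red 11·22=242, Holm→Red 12·8=96. Service 623; fixed 60; total 683.
Difference: |615 − 683| = 68.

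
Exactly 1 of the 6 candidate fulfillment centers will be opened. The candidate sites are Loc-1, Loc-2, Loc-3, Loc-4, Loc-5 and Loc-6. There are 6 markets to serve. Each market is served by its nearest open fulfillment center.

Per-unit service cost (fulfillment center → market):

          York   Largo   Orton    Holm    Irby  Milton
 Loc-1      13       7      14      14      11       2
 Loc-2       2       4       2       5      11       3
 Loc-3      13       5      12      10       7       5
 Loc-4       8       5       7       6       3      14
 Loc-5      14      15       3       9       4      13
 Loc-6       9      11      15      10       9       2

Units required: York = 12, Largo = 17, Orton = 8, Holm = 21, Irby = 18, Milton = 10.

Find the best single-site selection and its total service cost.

With exactly 1 open, each market uses its cheapest among the chosen.
{Loc-2}: York→Loc-2 2·12=24, Largo→Loc-2 4·17=68, Orton→Loc-2 2·8=16, Holm→Loc-2 5·21=105, Irby→Loc-2 11·18=198, Milton→Loc-2 3·10=30. Service cost 441.
{Loc-4}: service cost 557
{Loc-3}: service cost 723
Among all 6 size-1 choices, {Loc-2} is lowest.

Choose Loc-2 only; total service cost 441.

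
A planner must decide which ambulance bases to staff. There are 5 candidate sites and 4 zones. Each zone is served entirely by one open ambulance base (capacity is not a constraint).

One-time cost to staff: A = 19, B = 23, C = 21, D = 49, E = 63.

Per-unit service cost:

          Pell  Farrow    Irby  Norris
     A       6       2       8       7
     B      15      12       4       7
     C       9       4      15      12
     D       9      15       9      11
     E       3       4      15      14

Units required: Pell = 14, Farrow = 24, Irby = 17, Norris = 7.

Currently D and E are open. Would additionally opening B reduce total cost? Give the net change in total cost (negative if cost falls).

Yes — net change −90 (cost falls by 90).

Current service cost with {D, E}: 368.
Adding B: each zone re-picks its cheapest; new service cost 255, saving 113.
Extra fixed cost: 23. Net change = 23 − 113 = -90.
(Totals: 480 → 390.)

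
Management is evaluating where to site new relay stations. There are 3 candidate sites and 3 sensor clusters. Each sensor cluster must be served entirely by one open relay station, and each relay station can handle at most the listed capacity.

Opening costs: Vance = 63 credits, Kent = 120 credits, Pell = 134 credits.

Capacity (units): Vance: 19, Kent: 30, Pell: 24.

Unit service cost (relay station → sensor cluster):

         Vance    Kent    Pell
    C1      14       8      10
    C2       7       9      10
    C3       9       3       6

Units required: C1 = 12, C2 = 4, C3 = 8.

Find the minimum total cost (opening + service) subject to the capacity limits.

Open {Kent}: C1→Kent 8·12=96, C2→Kent 9·4=36, C3→Kent 3·8=24.
Loads: Kent carries 24/30. Service 156; fixed 120; total 276.
Next best feasible plan costs 331.

Minimum total cost: 276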